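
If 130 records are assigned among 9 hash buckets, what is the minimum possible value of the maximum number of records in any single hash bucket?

Pigeonhole: the 9 hash buckets are the holes and the 130 records are the pigeons.
If every hash bucket held at most 14 records, the total would be at most 9 × 14 = 126, which is less than 130.
So some hash bucket holds at least ⌈130/9⌉ = 15 records.

15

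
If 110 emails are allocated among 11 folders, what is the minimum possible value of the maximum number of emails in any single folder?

The 11 folders are the holes and the 110 emails are the pigeons.
If every folder held at most 9 emails, the total would be at most 11 × 9 = 99, which is less than 110.
So some folder holds at least ⌈110/11⌉ = 10 emails.

10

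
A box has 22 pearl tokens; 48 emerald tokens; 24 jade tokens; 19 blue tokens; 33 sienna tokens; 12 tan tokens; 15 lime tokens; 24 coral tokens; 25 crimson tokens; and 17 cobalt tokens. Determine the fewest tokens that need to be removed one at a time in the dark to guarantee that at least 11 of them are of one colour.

By pigeonhole, put each drawn token into a box by colour. The largest draw with every box below 11 takes min(count, 10) from each colour.
Σ min(cᵢ, 10) = 10 + 10 + 10 + 10 + 10 + 10 + 10 + 10 + 10 + 10 = 100.
Draw number 100 + 1 = 101 must push one box to 11.

101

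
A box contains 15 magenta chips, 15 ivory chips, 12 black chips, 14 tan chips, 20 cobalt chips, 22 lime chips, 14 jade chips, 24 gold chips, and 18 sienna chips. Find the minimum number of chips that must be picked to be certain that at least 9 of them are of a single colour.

73

An adversary could hand out at most 8 chips per colour: 8 + 8 + 8 + 8 + 8 + 8 + 8 + 8 + 8 = 72 chips and still no colour has 9.
Pigeonhole: one more chip lands in a colour already at 8, so 73 draws are enough and 72 are not.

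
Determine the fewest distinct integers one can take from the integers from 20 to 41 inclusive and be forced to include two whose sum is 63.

A set avoiding the sum 63 can contain at most one of each pair {x, 63−x}, plus the 2 elements whose complement lies outside the range.
The integers 20, …, 31 (12 of them) are such a set: any two sum to at least 20+21 = 41 and at most 30+31 = 61 < 63.
Pigeonhole: any 13th integer completes one of the 10 pairs, so 13 choices force a sum of 63.

13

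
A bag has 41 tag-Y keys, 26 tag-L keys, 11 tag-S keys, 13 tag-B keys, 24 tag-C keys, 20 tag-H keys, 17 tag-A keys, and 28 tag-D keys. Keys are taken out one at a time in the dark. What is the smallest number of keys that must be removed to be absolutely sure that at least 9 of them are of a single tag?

65

The 8 tags are the holes; the keys drawn are the pigeons.
To avoid 9 of any one tag, the worst case takes at most 8 of each tag.
That gives 8 + 8 + 8 + 8 + 8 + 8 + 8 + 8 = 64 keys with no tag reaching 9.
The next key forces some tag to 9, so 64 + 1 = 65.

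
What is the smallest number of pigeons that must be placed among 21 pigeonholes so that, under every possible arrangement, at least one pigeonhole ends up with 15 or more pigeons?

295

With 294 pigeons one could put exactly 14 in each of the 21 pigeonholes, and no pigeonhole would reach 15.
By pigeonhole, one more pigeon must land in a pigeonhole that already has 14, giving it 15.
So 21 × 14 + 1 = 295 pigeons are required.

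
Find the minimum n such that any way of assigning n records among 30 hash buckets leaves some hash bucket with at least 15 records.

421

With 420 records one could put exactly 14 in each of the 30 hash buckets, and no hash bucket would reach 15.
One more record must land in a hash bucket that already has 14, giving it 15.
So 30 × 14 + 1 = 421 records are required.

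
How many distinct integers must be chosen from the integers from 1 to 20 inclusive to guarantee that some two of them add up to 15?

Two chosen integers sum to 15 exactly when both halves of some pair {x, 15−x} with 1 ≤ x ≤ 15−x ≤ 14 are chosen — 7 such pairs.
The remaining 6 elements (those with no distinct partner in range) can never complete a 15-sum, so the worst case takes all of them and one from each pair: 6 + 7 = 13.
By pigeonhole, the 14th integer has to be the second member of some pair, so 13 + 1 = 14.

14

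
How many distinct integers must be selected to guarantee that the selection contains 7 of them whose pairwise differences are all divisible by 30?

181

Integers whose pairwise differences are multiples of 30 are exactly those sharing a remainder mod 30. By the pigeonhole principle, the 30 residue classes mod 30 are the pigeonholes.
With 180 integers one could put 6 in each residue class and have no class reach 7.
The 181st integer pushes some class to 7, so 30·6 + 1 = 181.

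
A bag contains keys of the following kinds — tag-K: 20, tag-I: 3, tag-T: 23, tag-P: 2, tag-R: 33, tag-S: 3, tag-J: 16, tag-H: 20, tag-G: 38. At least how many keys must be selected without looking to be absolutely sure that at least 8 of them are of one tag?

51

An adversary could hand out at most 7 keys per tag (tag-I, tag-P, tag-S run out sooner): 7 + 3 + 7 + 2 + 7 + 3 + 7 + 7 + 7 = 50 keys and still no tag has 8.
By pigeonhole, one more key lands in a tag already at 7, so 51 draws are enough and 50 are not.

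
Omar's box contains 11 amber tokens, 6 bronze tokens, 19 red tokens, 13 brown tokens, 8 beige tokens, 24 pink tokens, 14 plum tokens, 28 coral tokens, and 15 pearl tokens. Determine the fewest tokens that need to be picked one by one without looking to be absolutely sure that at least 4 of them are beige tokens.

134

In the worst case for collecting beige tokens, every non-beige token comes out first.
There are 11 + 6 + 19 + 13 + 24 + 14 + 28 + 15 = 130 non-beige tokens altogether.
After those, each further token must be beige, so 130 + 4 = 134 draws guarantee 4 beige tokens.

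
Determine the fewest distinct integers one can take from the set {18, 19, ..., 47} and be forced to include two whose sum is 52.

23

A set avoiding the sum 52 can contain at most one of each pair {x, 52−x}, plus the 14 elements whose complement lies outside the range or equal to its own complement.
The integers 26, …, 47 (22 of them) are such a set: any two sum to at least 26+27 = 53 > 52.
By the pigeonhole principle, any 23rd integer completes one of the 8 pairs, so 23 choices force a sum of 52.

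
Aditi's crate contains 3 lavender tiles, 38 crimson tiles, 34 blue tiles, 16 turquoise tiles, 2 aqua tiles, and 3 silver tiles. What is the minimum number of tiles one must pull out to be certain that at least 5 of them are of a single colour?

An adversary could hand out at most 4 tiles per colour (lavender, aqua, silver run out sooner): 3 + 4 + 4 + 4 + 2 + 3 = 20 tiles and still no colour has 5.
One more tile lands in a colour already at 4, so 21 draws are enough and 20 are not.

21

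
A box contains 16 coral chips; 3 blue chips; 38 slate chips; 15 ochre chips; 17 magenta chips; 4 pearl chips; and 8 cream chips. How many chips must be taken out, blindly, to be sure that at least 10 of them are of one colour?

The 7 colours are the holes; the chips drawn are the pigeons.
To avoid 10 of any one colour, the worst case takes at most 9 of each colour, or every chip of a colour that has fewer than 9.
That gives 9 + 3 + 9 + 9 + 9 + 4 + 8 = 51 chips with no colour reaching 10.
The next chip forces some colour to 10, so 51 + 1 = 52.

52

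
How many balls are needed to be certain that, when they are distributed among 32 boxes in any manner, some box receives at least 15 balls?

449

With 448 balls one could put exactly 14 in each of the 32 boxes, and no box would reach 15.
By pigeonhole, one more ball must land in a box that already has 14, giving it 15.
So 32 × 14 + 1 = 449 balls are required.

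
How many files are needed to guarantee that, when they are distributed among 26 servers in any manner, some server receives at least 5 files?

105

With 104 files one could put exactly 4 in each of the 26 servers, and no server would reach 5.
One more file must land in a server that already has 4, giving it 5.
So 26 × 4 + 1 = 105 files are required.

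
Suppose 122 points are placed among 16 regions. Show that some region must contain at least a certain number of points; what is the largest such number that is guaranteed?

8

Pigeonhole: the 16 regions are the holes and the 122 points are the pigeons.
If every region held at most 7 points, the total would be at most 16 × 7 = 112, which is less than 122.
So some region holds at least ⌈122/16⌉ = 8 points.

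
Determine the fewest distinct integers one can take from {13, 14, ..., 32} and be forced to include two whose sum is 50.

A set avoiding the sum 50 can contain at most one of each pair {x, 50−x}, plus the 6 elements whose complement lies outside the range or equal to its own complement.
The integers 13, …, 25 (13 of them) are such a set: any two sum to at least 13+14 = 27 and at most 24+25 = 49 < 50.
By the pigeonhole principle, any 14th integer completes one of the 7 pairs, so 14 choices force a sum of 50.

14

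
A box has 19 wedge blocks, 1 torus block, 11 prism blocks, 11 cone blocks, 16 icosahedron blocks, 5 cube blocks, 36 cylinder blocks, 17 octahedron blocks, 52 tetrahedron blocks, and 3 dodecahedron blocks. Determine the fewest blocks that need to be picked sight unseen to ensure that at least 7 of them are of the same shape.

52

An adversary could hand out at most 6 blocks per shape (torus, cube, dodecahedron run out sooner): 6 + 1 + 6 + 6 + 6 + 5 + 6 + 6 + 6 + 3 = 51 blocks and still no shape has 7.
By pigeonhole, one more block lands in a shape already at 6, so 52 draws are enough and 51 are not.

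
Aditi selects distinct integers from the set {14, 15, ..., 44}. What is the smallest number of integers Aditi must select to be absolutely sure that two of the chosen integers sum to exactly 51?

20

Group the elements by complementary pair {x, 51−x}: {14,37}, {15,36}, {16,35}, …, giving 12 two-element pairs and 7 integers whose partner 51−x falls outside [14,44].
By the pigeonhole principle, treating each of those 19 groups as a pigeonhole, one can pick one integer per group — 19 integers — with no two summing to 51.
The 20th integer lands in an occupied pair, forcing a sum of 51.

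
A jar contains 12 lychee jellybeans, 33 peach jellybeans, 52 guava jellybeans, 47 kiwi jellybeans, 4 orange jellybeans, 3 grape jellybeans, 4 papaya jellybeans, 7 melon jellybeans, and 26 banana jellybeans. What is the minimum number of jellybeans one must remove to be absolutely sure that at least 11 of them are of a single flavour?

By pigeonhole, put each drawn jellybean into a box by flavour. The largest draw with every box below 11 takes min(count, 10) from each flavour; flavours with fewer than 10 contribute all they have.
Σ min(cᵢ, 10) = 10 + 10 + 10 + 10 + 4 + 3 + 4 + 7 + 10 = 68.
Draw number 68 + 1 = 69 must push one box to 11.

69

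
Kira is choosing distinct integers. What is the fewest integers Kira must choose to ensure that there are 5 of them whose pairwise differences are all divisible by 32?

Integers whose pairwise differences are multiples of 32 are exactly those sharing a remainder mod 32. By the pigeonhole principle, the 32 residue classes mod 32 are the pigeonholes.
With 128 integers one could put 4 in each residue class and have no class reach 5.
The 129th integer pushes some class to 5, so 32·4 + 1 = 129.

129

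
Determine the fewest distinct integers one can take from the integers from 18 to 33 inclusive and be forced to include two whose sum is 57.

Two chosen integers sum to 57 exactly when both halves of some pair {x, 57−x} with 24 ≤ x ≤ 57−x ≤ 33 are chosen — 5 such pairs.
The remaining 6 elements (those with no distinct partner in range) can never complete a 57-sum, so the worst case takes all of them and one from each pair: 6 + 5 = 11.
By pigeonhole, the 12th integer has to be the second member of some pair, so 11 + 1 = 12.

12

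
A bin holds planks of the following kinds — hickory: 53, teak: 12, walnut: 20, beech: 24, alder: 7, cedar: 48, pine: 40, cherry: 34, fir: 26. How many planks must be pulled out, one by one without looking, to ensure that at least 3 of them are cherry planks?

233

In the worst case for collecting cherry planks, every non-cherry plank comes out first.
There are 53 + 12 + 20 + 24 + 7 + 48 + 40 + 26 = 230 non-cherry planks altogether.
After those, each further plank must be cherry, so 230 + 3 = 233 draws guarantee 3 cherry planks.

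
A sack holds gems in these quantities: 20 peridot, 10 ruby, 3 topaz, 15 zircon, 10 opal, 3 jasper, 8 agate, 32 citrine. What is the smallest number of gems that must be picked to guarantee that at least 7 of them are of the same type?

An adversary could hand out at most 6 gems per type (topaz, jasper run out sooner): 6 + 6 + 3 + 6 + 6 + 3 + 6 + 6 = 42 gems and still no type has 7.
Pigeonhole: one more gem lands in a type already at 6, so 43 draws are enough and 42 are not.

43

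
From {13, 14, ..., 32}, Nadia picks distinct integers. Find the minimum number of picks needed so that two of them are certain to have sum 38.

15

Two chosen integers sum to 38 exactly when both halves of some pair {x, 38−x} with 13 ≤ x ≤ 38−x ≤ 25 are chosen — 6 such pairs.
The remaining 8 elements (those with no distinct partner in range) can never complete a 38-sum, so the worst case takes all of them and one from each pair: 8 + 6 = 14.
Pigeonhole: the 15th integer has to be the second member of some pair, so 14 + 1 = 15.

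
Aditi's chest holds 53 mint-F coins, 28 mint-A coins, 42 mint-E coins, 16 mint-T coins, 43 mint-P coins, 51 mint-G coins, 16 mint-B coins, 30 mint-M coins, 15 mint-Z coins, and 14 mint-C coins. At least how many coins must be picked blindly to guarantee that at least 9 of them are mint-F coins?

In the worst case for collecting mint-F coins, every non-mint-F coin comes out first.
There are 28 + 42 + 16 + 43 + 51 + 16 + 30 + 15 + 14 = 255 non-mint-F coins altogether.
After those, each further coin must be mint-F, so 255 + 9 = 264 draws guarantee 9 mint-F coins.

264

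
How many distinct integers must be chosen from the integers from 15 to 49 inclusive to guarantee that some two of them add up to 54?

Group the elements by complementary pair {x, 54−x}: {15,39}, {16,38}, {17,37}, …, giving 12 two-element pairs, the single value 27 (it cannot pair with itself since the integers are distinct), and 10 integers whose partner 54−x falls outside [15,49].
Treating each of those 23 groups as a pigeonhole, one can pick one integer per group — 23 integers — with no two summing to 54.
The 24th integer lands in an occupied pair, forcing a sum of 54.

24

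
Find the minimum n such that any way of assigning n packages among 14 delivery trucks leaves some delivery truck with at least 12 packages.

155

With 154 packages one could put exactly 11 in each of the 14 delivery trucks, and no delivery truck would reach 12.
By pigeonhole, one more package must land in a delivery truck that already has 11, giving it 12.
So 14 × 11 + 1 = 155 packages are required.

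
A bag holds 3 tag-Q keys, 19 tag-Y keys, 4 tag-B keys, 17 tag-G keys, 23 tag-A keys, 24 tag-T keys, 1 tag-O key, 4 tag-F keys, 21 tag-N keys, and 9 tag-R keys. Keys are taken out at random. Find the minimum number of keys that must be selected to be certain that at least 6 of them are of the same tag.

Pigeonhole: put each drawn key into a box by tag. The largest draw with every box below 6 takes min(count, 5) from each tag; tags with fewer than 5 contribute all they have.
Σ min(cᵢ, 5) = 3 + 5 + 4 + 5 + 5 + 5 + 1 + 4 + 5 + 5 = 42.
Draw number 42 + 1 = 43 must push one box to 6.

43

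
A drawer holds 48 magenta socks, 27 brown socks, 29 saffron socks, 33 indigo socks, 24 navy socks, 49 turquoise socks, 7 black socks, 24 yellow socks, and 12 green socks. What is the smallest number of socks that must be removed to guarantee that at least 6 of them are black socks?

252

In the worst case for collecting black socks, every non-black sock comes out first.
There are 48 + 27 + 29 + 33 + 24 + 49 + 24 + 12 = 246 non-black socks altogether.
After those, each further sock must be black, so 246 + 6 = 252 draws guarantee 6 black socks.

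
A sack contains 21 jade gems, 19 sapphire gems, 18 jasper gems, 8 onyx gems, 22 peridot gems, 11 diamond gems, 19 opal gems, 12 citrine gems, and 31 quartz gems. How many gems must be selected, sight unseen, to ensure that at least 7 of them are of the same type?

55

An adversary could hand out at most 6 gems per type: 6 + 6 + 6 + 6 + 6 + 6 + 6 + 6 + 6 = 54 gems and still no type has 7.
One more gem lands in a type already at 6, so 55 draws are enough and 54 are not.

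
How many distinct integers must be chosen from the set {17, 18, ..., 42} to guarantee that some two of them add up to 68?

19

Group the elements by complementary pair {x, 68−x}: {26,42}, {27,41}, {28,40}, …, giving 8 two-element pairs, the single value 34 (it cannot pair with itself since the integers are distinct), and 9 integers whose partner 68−x falls outside [17,42].
By pigeonhole, treating each of those 18 groups as a pigeonhole, one can pick one integer per group — 18 integers — with no two summing to 68.
The 19th integer lands in an occupied pair, forcing a sum of 68.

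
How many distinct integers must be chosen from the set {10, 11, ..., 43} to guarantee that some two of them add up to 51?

Two chosen integers sum to 51 exactly when both halves of some pair {x, 51−x} with 10 ≤ x ≤ 51−x ≤ 41 are chosen — 16 such pairs.
The remaining 2 elements (those with no distinct partner in range) can never complete a 51-sum, so the worst case takes all of them and one from each pair: 2 + 16 = 18.
Pigeonhole: the 19th integer has to be the second member of some pair, so 18 + 1 = 19.

19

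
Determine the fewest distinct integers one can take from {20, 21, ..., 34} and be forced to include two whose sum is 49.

11

A set avoiding the sum 49 can contain at most one of each pair {x, 49−x}, plus the 5 elements whose complement lies outside the range.
The integers 25, …, 34 (10 of them) are such a set: any two sum to at least 25+26 = 51 > 49.
Any 11th integer completes one of the 5 pairs, so 11 choices force a sum of 49.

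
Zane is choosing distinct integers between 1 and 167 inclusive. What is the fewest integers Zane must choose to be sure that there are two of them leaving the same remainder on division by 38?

By the pigeonhole principle, the 38 residue classes mod 38 are the pigeonholes.
With 38 integers one could put 1 in each residue class and have no class reach 2.
The 39th integer pushes some class to 2, so 38·1 + 1 = 39.

39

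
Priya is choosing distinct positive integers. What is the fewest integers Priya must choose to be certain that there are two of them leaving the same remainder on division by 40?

41

By pigeonhole, the 40 residue classes mod 40 are the pigeonholes.
With 40 integers one could put 1 in each residue class and have no class reach 2.
The 41st integer pushes some class to 2, so 40·1 + 1 = 41.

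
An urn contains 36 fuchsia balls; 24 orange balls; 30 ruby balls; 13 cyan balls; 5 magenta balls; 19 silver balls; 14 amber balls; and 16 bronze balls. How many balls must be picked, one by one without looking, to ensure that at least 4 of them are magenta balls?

In the worst case for collecting magenta balls, every non-magenta ball comes out first.
There are 36 + 24 + 30 + 13 + 19 + 14 + 16 = 152 non-magenta balls altogether.
After those, each further ball must be magenta, so 152 + 4 = 156 draws guarantee 4 magenta balls.

156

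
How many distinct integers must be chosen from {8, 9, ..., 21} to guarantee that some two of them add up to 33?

10

Two chosen integers sum to 33 exactly when both halves of some pair {x, 33−x} with 12 ≤ x ≤ 33−x ≤ 21 are chosen — 5 such pairs.
The remaining 4 elements (those with no distinct partner in range) can never complete a 33-sum, so the worst case takes all of them and one from each pair: 4 + 5 = 9.
By pigeonhole, the 10th integer has to be the second member of some pair, so 9 + 1 = 10.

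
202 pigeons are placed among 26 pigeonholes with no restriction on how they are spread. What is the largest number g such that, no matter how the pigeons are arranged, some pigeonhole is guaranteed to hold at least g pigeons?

By the pigeonhole principle, the 26 pigeonholes are the holes and the 202 pigeons are the pigeons.
If every pigeonhole held at most 7 pigeons, the total would be at most 26 × 7 = 182, which is less than 202.
So some pigeonhole holds at least ⌈202/26⌉ = 8 pigeons.

8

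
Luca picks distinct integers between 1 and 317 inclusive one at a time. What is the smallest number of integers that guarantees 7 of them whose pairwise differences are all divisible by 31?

187

Integers whose pairwise differences are multiples of 31 are exactly those sharing a remainder mod 31. The 31 residue classes mod 31 are the pigeonholes.
With 186 integers one could put 6 in each residue class and have no class reach 7.
The 187th integer pushes some class to 7, so 31·6 + 1 = 187.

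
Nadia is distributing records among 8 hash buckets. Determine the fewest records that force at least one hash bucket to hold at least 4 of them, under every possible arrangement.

25

With 24 records one could put exactly 3 in each of the 8 hash buckets, and no hash bucket would reach 4.
By pigeonhole, one more record must land in a hash bucket that already has 3, giving it 4.
So 8 × 3 + 1 = 25 records are required.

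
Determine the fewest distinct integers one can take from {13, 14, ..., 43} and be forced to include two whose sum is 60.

19

Two chosen integers sum to 60 exactly when both halves of some pair {x, 60−x} with 17 ≤ x ≤ 60−x ≤ 43 are chosen — 13 such pairs.
The remaining 5 elements (those with no distinct partner in range) can never complete a 60-sum, so the worst case takes all of them and one from each pair: 5 + 13 = 18.
The 19th integer has to be the second member of some pair, so 18 + 1 = 19.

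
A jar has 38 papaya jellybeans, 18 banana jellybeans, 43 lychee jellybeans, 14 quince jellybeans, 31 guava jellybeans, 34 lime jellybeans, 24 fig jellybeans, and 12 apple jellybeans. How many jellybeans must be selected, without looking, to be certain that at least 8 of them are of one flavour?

By pigeonhole, put each drawn jellybean into a box by flavour. The largest draw with every box below 8 takes min(count, 7) from each flavour.
Σ min(cᵢ, 7) = 7 + 7 + 7 + 7 + 7 + 7 + 7 + 7 = 56.
Draw number 56 + 1 = 57 must push one box to 8.

57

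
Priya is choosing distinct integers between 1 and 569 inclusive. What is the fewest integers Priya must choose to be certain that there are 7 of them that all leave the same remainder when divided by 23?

139

By the pigeonhole principle, the 23 residue classes mod 23 are the pigeonholes.
With 138 integers one could put 6 in each residue class and have no class reach 7.
The 139th integer pushes some class to 7, so 23·6 + 1 = 139.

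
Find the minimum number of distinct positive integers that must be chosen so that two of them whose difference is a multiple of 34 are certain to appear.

Integers whose pairwise differences are multiples of 34 are exactly those sharing a remainder mod 34. By pigeonhole, the 34 residue classes mod 34 are the pigeonholes.
With 34 integers one could put 1 in each residue class and have no class reach 2.
The 35th integer pushes some class to 2, so 34·1 + 1 = 35.

35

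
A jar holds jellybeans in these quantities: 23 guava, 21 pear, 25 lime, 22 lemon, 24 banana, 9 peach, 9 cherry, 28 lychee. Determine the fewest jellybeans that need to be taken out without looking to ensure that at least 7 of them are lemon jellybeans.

146

In the worst case for collecting lemon jellybeans, every non-lemon jellybean comes out first.
There are 23 + 21 + 25 + 24 + 9 + 9 + 28 = 139 non-lemon jellybeans altogether.
After those, each further jellybean must be lemon, so 139 + 7 = 146 draws guarantee 7 lemon jellybeans.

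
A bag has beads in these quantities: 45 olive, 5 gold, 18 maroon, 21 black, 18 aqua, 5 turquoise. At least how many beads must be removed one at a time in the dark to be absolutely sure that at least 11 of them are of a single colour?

Put each drawn bead into a box by colour. The largest draw with every box below 11 takes min(count, 10) from each colour; colours with fewer than 10 contribute all they have.
Σ min(cᵢ, 10) = 10 + 5 + 10 + 10 + 10 + 5 = 50.
Draw number 50 + 1 = 51 must push one box to 11.

51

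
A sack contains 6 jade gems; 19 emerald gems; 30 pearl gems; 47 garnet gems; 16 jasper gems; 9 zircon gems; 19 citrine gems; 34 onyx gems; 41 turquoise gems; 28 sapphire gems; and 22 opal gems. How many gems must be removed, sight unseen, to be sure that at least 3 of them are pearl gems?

In the worst case for collecting pearl gems, every non-pearl gem comes out first.
There are 6 + 19 + 47 + 16 + 9 + 19 + 34 + 41 + 28 + 22 = 241 non-pearl gems altogether.
After those, each further gem must be pearl, so 241 + 3 = 244 draws guarantee 3 pearl gems.

244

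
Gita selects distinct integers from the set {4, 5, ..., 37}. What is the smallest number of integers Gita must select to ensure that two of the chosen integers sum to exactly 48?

A set avoiding the sum 48 can contain at most one of each pair {x, 48−x}, plus the 8 elements whose complement lies outside the range or equal to its own complement.
The integers 4, …, 24 (21 of them) are such a set: any two sum to at least 4+5 = 9 and at most 23+24 = 47 < 48.
Any 22nd integer completes one of the 13 pairs, so 22 choices force a sum of 48.

22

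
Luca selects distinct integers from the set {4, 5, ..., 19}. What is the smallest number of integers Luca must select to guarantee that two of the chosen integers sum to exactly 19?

11

Two chosen integers sum to 19 exactly when both halves of some pair {x, 19−x} with 4 ≤ x ≤ 19−x ≤ 15 are chosen — 6 such pairs.
The remaining 4 elements (those with no distinct partner in range) can never complete a 19-sum, so the worst case takes all of them and one from each pair: 4 + 6 = 10.
By pigeonhole, the 11th integer has to be the second member of some pair, so 10 + 1 = 11.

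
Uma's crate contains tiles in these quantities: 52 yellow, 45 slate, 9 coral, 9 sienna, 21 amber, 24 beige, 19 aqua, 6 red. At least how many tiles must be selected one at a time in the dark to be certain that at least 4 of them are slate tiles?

In the worst case for collecting slate tiles, every non-slate tile comes out first.
There are 52 + 9 + 9 + 21 + 24 + 19 + 6 = 140 non-slate tiles altogether.
After those, each further tile must be slate, so 140 + 4 = 144 draws guarantee 4 slate tiles.

144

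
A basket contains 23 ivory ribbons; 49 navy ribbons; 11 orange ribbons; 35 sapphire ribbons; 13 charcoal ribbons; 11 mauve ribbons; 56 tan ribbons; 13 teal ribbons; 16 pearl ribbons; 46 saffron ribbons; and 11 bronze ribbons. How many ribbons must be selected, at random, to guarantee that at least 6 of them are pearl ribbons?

274

In the worst case for collecting pearl ribbons, every non-pearl ribbon comes out first.
There are 23 + 49 + 11 + 35 + 13 + 11 + 56 + 13 + 46 + 11 = 268 non-pearl ribbons altogether.
After those, each further ribbon must be pearl, so 268 + 6 = 274 draws guarantee 6 pearl ribbons.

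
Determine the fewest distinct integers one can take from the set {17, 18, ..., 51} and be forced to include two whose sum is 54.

26

Two chosen integers sum to 54 exactly when both halves of some pair {x, 54−x} with 17 ≤ x ≤ 54−x ≤ 37 are chosen — 10 such pairs.
The remaining 15 elements (those with no distinct partner in range) can never complete a 54-sum, so the worst case takes all of them and one from each pair: 15 + 10 = 25.
By pigeonhole, the 26th integer has to be the second member of some pair, so 25 + 1 = 26.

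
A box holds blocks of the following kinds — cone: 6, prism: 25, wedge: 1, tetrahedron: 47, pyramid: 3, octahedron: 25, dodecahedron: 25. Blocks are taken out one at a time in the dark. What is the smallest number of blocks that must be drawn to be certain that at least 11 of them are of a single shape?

Put each drawn block into a box by shape. The largest draw with every box below 11 takes min(count, 10) from each shape; shapes with fewer than 10 contribute all they have.
Σ min(cᵢ, 10) = 6 + 10 + 1 + 10 + 3 + 10 + 10 = 50.
Draw number 50 + 1 = 51 must push one box to 11.

51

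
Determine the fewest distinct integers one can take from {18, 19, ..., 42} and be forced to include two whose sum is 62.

15

Two chosen integers sum to 62 exactly when both halves of some pair {x, 62−x} with 20 ≤ x ≤ 62−x ≤ 42 are chosen — 11 such pairs.
The remaining 3 elements (those with no distinct partner in range) can never complete a 62-sum, so the worst case takes all of them and one from each pair: 3 + 11 = 14.
Pigeonhole: the 15th integer has to be the second member of some pair, so 14 + 1 = 15.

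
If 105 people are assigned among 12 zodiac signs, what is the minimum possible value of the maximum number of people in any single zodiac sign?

By the pigeonhole principle, the 12 zodiac signs are the holes and the 105 people are the pigeons.
If every zodiac sign held at most 8 people, the total would be at most 12 × 8 = 96, which is less than 105.
So some zodiac sign holds at least ⌈105/12⌉ = 9 people.

9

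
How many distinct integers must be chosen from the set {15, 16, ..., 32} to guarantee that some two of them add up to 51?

12

A set avoiding the sum 51 can contain at most one of each pair {x, 51−x}, plus the 4 elements whose complement lies outside the range.
The integers 15, …, 25 (11 of them) are such a set: any two sum to at least 15+16 = 31 and at most 24+25 = 49 < 51.
Any 12th integer completes one of the 7 pairs, so 12 choices force a sum of 51.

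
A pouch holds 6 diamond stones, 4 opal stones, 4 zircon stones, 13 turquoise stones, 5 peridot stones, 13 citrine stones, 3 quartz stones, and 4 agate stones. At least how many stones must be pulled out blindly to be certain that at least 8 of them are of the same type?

41

By pigeonhole, the 8 types are the holes; the stones drawn are the pigeons.
To avoid 8 of any one type, the worst case takes at most 7 of each type, or every stone of a type that has fewer than 7.
That gives 6 + 4 + 4 + 7 + 5 + 7 + 3 + 4 = 40 stones with no type reaching 8.
The next stone forces some type to 8, so 40 + 1 = 41.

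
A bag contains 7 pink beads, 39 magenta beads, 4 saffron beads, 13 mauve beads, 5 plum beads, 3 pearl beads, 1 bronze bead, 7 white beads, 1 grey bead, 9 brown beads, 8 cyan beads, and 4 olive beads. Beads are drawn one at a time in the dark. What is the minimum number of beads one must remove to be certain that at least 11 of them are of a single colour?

70

Put each drawn bead into a box by colour. The largest draw with every box below 11 takes min(count, 10) from each colour; colours with fewer than 10 contribute all they have.
Σ min(cᵢ, 10) = 7 + 10 + 4 + 10 + 5 + 3 + 1 + 7 + 1 + 9 + 8 + 4 = 69.
Draw number 69 + 1 = 70 must push one box to 11.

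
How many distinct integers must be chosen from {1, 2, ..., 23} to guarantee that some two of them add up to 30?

16

A set avoiding the sum 30 can contain at most one of each pair {x, 30−x}, plus the 7 elements whose complement lies outside the range or equal to its own complement.
The integers 1, …, 15 (15 of them) are such a set: any two sum to at least 1+2 = 3 and at most 14+15 = 29 < 30.
By the pigeonhole principle, any 16th integer completes one of the 8 pairs, so 16 choices force a sum of 30.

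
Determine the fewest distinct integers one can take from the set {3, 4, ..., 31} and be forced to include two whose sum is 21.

Two chosen integers sum to 21 exactly when both halves of some pair {x, 21−x} with 3 ≤ x ≤ 21−x ≤ 18 are chosen — 8 such pairs.
The remaining 13 elements (those with no distinct partner in range) can never complete a 21-sum, so the worst case takes all of them and one from each pair: 13 + 8 = 21.
The 22nd integer has to be the second member of some pair, so 21 + 1 = 22.

22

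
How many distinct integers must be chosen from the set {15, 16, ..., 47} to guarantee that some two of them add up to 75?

24

Two chosen integers sum to 75 exactly when both halves of some pair {x, 75−x} with 28 ≤ x ≤ 75−x ≤ 47 are chosen — 10 such pairs.
The remaining 13 elements (those with no distinct partner in range) can never complete a 75-sum, so the worst case takes all of them and one from each pair: 13 + 10 = 23.
The 24th integer has to be the second member of some pair, so 23 + 1 = 24.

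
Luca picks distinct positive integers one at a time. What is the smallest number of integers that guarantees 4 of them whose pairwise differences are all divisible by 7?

Integers whose pairwise differences are multiples of 7 are exactly those sharing a remainder mod 7. The 7 residue classes mod 7 are the pigeonholes.
With 21 integers one could put 3 in each residue class and have no class reach 4.
The 22nd integer pushes some class to 4, so 7·3 + 1 = 22.

22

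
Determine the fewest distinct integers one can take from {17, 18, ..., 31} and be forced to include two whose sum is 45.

Group the elements by complementary pair {x, 45−x}: {17,28}, {18,27}, {19,26}, …, giving 6 two-element pairs and 3 integers whose partner 45−x falls outside [17,31].
By pigeonhole, treating each of those 9 groups as a pigeonhole, one can pick one integer per group — 9 integers — with no two summing to 45.
The 10th integer lands in an occupied pair, forcing a sum of 45.

10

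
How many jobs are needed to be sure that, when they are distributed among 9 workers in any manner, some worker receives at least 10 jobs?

82

With 81 jobs one could put exactly 9 in each of the 9 workers, and no worker would reach 10.
One more job must land in a worker that already has 9, giving it 10.
So 9 × 9 + 1 = 82 jobs are required.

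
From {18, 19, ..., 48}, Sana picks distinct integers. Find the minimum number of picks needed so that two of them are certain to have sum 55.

A set avoiding the sum 55 can contain at most one of each pair {x, 55−x}, plus the 11 elements whose complement lies outside the range.
The integers 28, …, 48 (21 of them) are such a set: any two sum to at least 28+29 = 57 > 55.
Any 22nd integer completes one of the 10 pairs, so 22 choices force a sum of 55.

22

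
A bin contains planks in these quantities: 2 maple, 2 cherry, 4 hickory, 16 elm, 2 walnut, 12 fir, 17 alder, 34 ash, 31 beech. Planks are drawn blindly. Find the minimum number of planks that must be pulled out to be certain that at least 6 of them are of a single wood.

36

The 9 woods are the holes; the planks drawn are the pigeons.
To avoid 6 of any one wood, the worst case takes at most 5 of each wood, or every plank of a wood that has fewer than 5.
That gives 2 + 2 + 4 + 5 + 2 + 5 + 5 + 5 + 5 = 35 planks with no wood reaching 6.
The next plank forces some wood to 6, so 35 + 1 = 36.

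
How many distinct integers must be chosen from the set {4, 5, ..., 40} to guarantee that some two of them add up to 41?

Two chosen integers sum to 41 exactly when both halves of some pair {x, 41−x} with 4 ≤ x ≤ 41−x ≤ 37 are chosen — 17 such pairs.
The remaining 3 elements (those with no distinct partner in range) can never complete a 41-sum, so the worst case takes all of them and one from each pair: 3 + 17 = 20.
The 21st integer has to be the second member of some pair, so 20 + 1 = 21.

21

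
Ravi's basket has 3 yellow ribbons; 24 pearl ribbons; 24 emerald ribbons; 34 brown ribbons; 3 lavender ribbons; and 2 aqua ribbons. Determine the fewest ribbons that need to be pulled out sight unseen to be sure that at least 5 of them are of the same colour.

By pigeonhole, the 6 colours are the holes; the ribbons drawn are the pigeons.
To avoid 5 of any one colour, the worst case takes at most 4 of each colour, or every ribbon of a colour that has fewer than 4.
That gives 3 + 4 + 4 + 4 + 3 + 2 = 20 ribbons with no colour reaching 5.
The next ribbon forces some colour to 5, so 20 + 1 = 21.

21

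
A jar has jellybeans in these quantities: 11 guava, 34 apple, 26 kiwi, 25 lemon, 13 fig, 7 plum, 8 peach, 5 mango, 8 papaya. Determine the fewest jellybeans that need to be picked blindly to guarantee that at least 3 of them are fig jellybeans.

In the worst case for collecting fig jellybeans, every non-fig jellybean comes out first.
There are 11 + 34 + 26 + 25 + 7 + 8 + 5 + 8 = 124 non-fig jellybeans altogether.
After those, each further jellybean must be fig, so 124 + 3 = 127 draws guarantee 3 fig jellybeans.

127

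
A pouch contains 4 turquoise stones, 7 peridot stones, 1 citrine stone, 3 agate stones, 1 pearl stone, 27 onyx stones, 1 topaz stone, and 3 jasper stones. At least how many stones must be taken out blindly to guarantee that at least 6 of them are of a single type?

Pigeonhole: put each drawn stone into a box by type. The largest draw with every box below 6 takes min(count, 5) from each type; types with fewer than 5 contribute all they have.
Σ min(cᵢ, 5) = 4 + 5 + 1 + 3 + 1 + 5 + 1 + 3 = 23.
Draw number 23 + 1 = 24 must push one box to 6.

24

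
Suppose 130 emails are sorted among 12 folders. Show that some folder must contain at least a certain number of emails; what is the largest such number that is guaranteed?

By pigeonhole, the 12 folders are the holes and the 130 emails are the pigeons.
If every folder held at most 10 emails, the total would be at most 12 × 10 = 120, which is less than 130.
So some folder holds at least ⌈130/12⌉ = 11 emails.

11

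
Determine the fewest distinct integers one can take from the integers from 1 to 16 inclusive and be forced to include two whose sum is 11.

12

Group the elements by complementary pair {x, 11−x}: {1,10}, {2,9}, {3,8}, …, giving 5 two-element pairs and 6 integers whose partner 11−x falls outside [1,16].
Treating each of those 11 groups as a pigeonhole, one can pick one integer per group — 11 integers — with no two summing to 11.
The 12th integer lands in an occupied pair, forcing a sum of 11.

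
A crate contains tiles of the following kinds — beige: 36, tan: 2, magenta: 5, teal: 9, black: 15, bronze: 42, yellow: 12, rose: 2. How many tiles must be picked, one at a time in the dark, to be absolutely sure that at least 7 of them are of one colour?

The 8 colours are the holes; the tiles drawn are the pigeons.
To avoid 7 of any one colour, the worst case takes at most 6 of each colour, or every tile of a colour that has fewer than 6.
That gives 6 + 2 + 5 + 6 + 6 + 6 + 6 + 2 = 39 tiles with no colour reaching 7.
The next tile forces some colour to 7, so 39 + 1 = 40.

40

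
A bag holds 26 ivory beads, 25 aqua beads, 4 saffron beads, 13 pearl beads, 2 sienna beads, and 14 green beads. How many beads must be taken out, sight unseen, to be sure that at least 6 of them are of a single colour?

Put each drawn bead into a box by colour. The largest draw with every box below 6 takes min(count, 5) from each colour; colours with fewer than 5 contribute all they have.
Σ min(cᵢ, 5) = 5 + 5 + 4 + 5 + 2 + 5 = 26.
Draw number 26 + 1 = 27 must push one box to 6.

27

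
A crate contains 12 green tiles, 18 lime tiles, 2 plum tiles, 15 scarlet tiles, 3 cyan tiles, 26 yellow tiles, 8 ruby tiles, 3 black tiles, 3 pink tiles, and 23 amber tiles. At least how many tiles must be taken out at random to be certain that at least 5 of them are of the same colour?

Put each drawn tile into a box by colour. The largest draw with every box below 5 takes min(count, 4) from each colour; colours with fewer than 4 contribute all they have.
Σ min(cᵢ, 4) = 4 + 4 + 2 + 4 + 3 + 4 + 4 + 3 + 3 + 4 = 35.
Draw number 35 + 1 = 36 must push one box to 5.

36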